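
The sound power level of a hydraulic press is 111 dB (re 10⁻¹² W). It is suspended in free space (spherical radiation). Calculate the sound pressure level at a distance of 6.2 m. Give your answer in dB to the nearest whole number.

84 dB

L_p = L_w − 10·log₁₀(4π·r²) with r = 6.2 m.
4π·r² = 483.1 m², 10·log₁₀ of that is 26.840 dB.
L_p = 111 − 26.840 = 84.16 dB.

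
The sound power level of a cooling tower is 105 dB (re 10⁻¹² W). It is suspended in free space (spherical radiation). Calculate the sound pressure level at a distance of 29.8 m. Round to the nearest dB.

65 dB

The power spreads over a sphere of area 4π·r², so L_p = L_w − 10·log₁₀(4π·r²).
4π·r² = 1.116e+04 m², 10·log₁₀ of that is 40.476 dB.
L_p = 105 − 40.476 = 64.52 dB.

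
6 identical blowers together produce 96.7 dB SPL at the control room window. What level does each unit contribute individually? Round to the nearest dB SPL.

Dividing the total intensity by 6 lowers the level by 10·log₁₀ 6 = 7.782 dB: L₁ = 96.7 − 7.782.

89 dB SPL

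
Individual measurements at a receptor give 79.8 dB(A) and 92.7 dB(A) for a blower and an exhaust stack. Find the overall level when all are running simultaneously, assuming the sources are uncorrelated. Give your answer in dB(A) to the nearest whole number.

93 dB(A)

For uncorrelated sources the intensities add, so convert each level to linear form, sum, and take 10·log₁₀ of the total.
Σ 10^(L/10) = 10^(79.8/10) + 10^(92.7/10) = 1.958e+09.
L_total = 10·log₁₀(1.958e+09) = 92.92 dB(A).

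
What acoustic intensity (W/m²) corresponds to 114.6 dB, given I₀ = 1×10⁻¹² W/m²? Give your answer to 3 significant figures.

0.288 W/m²

I/I₀ = 10^(114.6/10) = 2.884e+11, so I = 2.884e+11 × 10⁻¹² W/m².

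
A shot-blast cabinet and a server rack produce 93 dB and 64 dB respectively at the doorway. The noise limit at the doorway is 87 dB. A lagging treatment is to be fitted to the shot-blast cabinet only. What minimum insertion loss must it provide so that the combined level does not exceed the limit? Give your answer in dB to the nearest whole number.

6 dB

The untreated sources together contribute 10^(64/10) = 2.512e+06, i.e. 64.00 dB.
To meet 87 dB overall, the treated shot-blast cabinet may contribute at most 10^(87/10) − 2.512e+06 = 4.987e+08, i.e. 86.98 dB.
Required insertion loss = 93 − 86.98 = 6.02 dB.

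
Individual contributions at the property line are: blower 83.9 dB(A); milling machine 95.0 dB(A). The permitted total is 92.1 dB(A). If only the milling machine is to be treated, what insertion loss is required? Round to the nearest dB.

4 dB

The untreated sources together contribute 10^(83.9/10) = 2.455e+08, i.e. 83.90 dB(A).
To meet 92.1 dB(A) overall, the treated milling machine may contribute at most 10^(92.1/10) − 2.455e+08 = 1.376e+09, i.e. 91.39 dB(A).
So the milling machine must be reduced from 95.0 to 91.39 dB(A): IL = 3.61 dB.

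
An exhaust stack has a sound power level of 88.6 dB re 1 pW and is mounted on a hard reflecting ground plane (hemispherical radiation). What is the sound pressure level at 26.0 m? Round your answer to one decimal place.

The power spreads over a hemisphere of area 2π·r², so L_p = L_w − 10·log₁₀(2π·r²).
2π·r² = 4247 m², 10·log₁₀ of that is 36.281 dB.
L_p = 88.6 − 36.281 = 52.32 dB.

52.3 dB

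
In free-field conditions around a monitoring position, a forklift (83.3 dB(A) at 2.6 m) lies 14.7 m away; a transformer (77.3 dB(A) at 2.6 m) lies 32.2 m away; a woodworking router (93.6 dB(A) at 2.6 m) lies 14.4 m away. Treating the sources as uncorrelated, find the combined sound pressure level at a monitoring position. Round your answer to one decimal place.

Propagate each source to the receiver with L = L_ref − 20·log₁₀(r/r_ref), then add intensities.
forklift: 83.3 − 20·log₁₀(14.7/2.6) = 83.3 − 15.05 = 68.25 dB(A).
transformer: 77.3 − 20·log₁₀(32.2/2.6) = 77.3 − 21.86 = 55.44 dB(A).
woodworking router: 93.6 − 20·log₁₀(14.4/2.6) = 93.6 − 14.87 = 78.73 dB(A).
Σ 10^(L/10) = 8.172e+07 → L_total = 10·log₁₀(8.172e+07) = 79.12 dB(A).

79.1 dB(A)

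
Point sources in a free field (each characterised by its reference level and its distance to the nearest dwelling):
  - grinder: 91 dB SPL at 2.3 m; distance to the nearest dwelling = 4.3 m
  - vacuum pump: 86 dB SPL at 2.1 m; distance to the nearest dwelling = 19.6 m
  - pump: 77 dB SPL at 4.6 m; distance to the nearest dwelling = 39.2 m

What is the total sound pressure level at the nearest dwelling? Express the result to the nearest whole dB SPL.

86 dB SPL

Propagate each source to the receiver with L = L_ref − 20·log₁₀(r/r_ref), then add intensities.
grinder: 91 − 20·log₁₀(4.3/2.3) = 91 − 5.43 = 85.57 dB SPL.
vacuum pump: 86 − 20·log₁₀(19.6/2.1) = 86 − 19.40 = 66.60 dB SPL.
pump: 77 − 20·log₁₀(39.2/4.6) = 77 − 18.61 = 58.39 dB SPL.
Σ 10^(L/10) = 3.654e+08 → L_total = 10·log₁₀(3.654e+08) = 85.63 dB SPL.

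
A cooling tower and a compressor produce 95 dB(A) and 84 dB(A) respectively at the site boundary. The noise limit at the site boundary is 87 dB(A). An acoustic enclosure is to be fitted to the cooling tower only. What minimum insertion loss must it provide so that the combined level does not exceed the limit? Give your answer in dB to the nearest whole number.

11 dB

The untreated sources together contribute 10^(84/10) = 2.512e+08, i.e. 84.00 dB(A).
The limit corresponds to 10^(87/10) = 5.012e+08; subtracting the fixed part leaves 2.500e+08 for the cooling tower, i.e. 83.98 dB(A).
So the cooling tower must be reduced from 95 to 83.98 dB(A): IL = 11.02 dB.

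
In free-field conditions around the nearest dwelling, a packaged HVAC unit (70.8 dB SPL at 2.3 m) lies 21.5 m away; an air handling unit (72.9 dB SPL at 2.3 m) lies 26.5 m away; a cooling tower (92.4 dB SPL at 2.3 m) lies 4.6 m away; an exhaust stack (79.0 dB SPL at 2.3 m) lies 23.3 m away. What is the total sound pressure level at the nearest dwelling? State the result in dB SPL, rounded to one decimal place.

86.4 dB SPL

Apply inverse-square spreading to bring every level to the receiver, then sum 10^(L/10).
packaged HVAC unit: 70.8 − 20·log₁₀(21.5/2.3) = 70.8 − 19.41 = 51.39 dB SPL.
air handling unit: 72.9 − 20·log₁₀(26.5/2.3) = 72.9 − 21.23 = 51.67 dB SPL.
cooling tower: 92.4 − 20·log₁₀(4.6/2.3) = 92.4 − 6.02 = 86.38 dB SPL.
exhaust stack: 79.0 − 20·log₁₀(23.3/2.3) = 79.0 − 20.11 = 58.89 dB SPL.
Σ 10^(L/10) = 4.355e+08 → L_total = 10·log₁₀(4.355e+08) = 86.39 dB SPL.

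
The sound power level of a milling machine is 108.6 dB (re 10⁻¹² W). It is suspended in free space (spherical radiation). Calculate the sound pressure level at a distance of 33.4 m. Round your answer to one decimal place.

67.1 dB

L_p = L_w − 10·log₁₀(4π·r²) with r = 33.4 m.
4π·r² = 1.402e+04 m², 10·log₁₀ of that is 41.467 dB.
L_p = 108.6 − 41.467 = 67.13 dB.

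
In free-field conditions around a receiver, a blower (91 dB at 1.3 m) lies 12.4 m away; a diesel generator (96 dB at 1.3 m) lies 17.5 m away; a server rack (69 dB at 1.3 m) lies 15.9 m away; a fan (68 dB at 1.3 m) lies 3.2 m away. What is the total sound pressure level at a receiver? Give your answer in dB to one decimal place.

Apply inverse-square spreading to bring every level to the receiver, then sum 10^(L/10).
blower: 91 − 20·log₁₀(12.4/1.3) = 91 − 19.59 = 71.41 dB.
diesel generator: 96 − 20·log₁₀(17.5/1.3) = 96 − 22.58 = 73.42 dB.
server rack: 69 − 20·log₁₀(15.9/1.3) = 69 − 21.75 = 47.25 dB.
fan: 68 − 20·log₁₀(3.2/1.3) = 68 − 7.82 = 60.18 dB.
Σ 10^(L/10) = 3.690e+07 → L_total = 10·log₁₀(3.690e+07) = 75.67 dB.

75.7 dB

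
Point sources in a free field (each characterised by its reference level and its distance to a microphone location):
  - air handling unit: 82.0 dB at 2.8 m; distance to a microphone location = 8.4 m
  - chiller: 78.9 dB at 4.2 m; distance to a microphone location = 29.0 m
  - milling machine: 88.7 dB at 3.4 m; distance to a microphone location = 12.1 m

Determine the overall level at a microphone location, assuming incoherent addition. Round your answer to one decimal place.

78.9 dB

First find each source's level at the receiver (point-source: −20·log₁₀(r/r_ref)), then combine on an intensity basis.
air handling unit: 82.0 − 20·log₁₀(8.4/2.8) = 82.0 − 9.54 = 72.46 dB.
chiller: 78.9 − 20·log₁₀(29.0/4.2) = 78.9 − 16.78 = 62.12 dB.
milling machine: 88.7 − 20·log₁₀(12.1/3.4) = 88.7 − 11.03 = 77.67 dB.
Σ 10^(L/10) = 7.777e+07 → L_total = 10·log₁₀(7.777e+07) = 78.91 dB.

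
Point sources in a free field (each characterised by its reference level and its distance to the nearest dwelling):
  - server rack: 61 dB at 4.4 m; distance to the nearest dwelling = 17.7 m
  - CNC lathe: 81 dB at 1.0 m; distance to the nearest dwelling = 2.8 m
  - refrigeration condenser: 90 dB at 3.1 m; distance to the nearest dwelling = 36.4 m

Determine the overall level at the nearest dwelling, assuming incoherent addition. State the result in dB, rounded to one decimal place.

73.7 dB

Apply inverse-square spreading to bring every level to the receiver, then sum 10^(L/10).
server rack: 61 − 20·log₁₀(17.7/4.4) = 61 − 12.09 = 48.91 dB.
CNC lathe: 81 − 20·log₁₀(2.8/1.0) = 81 − 8.94 = 72.06 dB.
refrigeration condenser: 90 − 20·log₁₀(36.4/3.1) = 90 − 21.39 = 68.61 dB.
Σ 10^(L/10) = 2.339e+07 → L_total = 10·log₁₀(2.339e+07) = 73.69 dB.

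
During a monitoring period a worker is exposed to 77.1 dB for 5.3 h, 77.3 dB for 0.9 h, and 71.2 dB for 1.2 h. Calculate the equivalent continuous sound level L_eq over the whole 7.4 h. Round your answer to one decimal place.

The energy average is taken in the linear domain: L_eq = 10·log₁₀[(Σ tᵢ·10^(Lᵢ/10))/T], T = 7.4 h.
Σ tᵢ·10^(Lᵢ/10) = 5.3·10^(77.1/10) + 0.9·10^(77.3/10) + 1.2·10^(71.2/10) = 3.360e+08.
L_eq = 10·log₁₀(3.360e+08/7.4) = 76.57 dB.

76.6 dB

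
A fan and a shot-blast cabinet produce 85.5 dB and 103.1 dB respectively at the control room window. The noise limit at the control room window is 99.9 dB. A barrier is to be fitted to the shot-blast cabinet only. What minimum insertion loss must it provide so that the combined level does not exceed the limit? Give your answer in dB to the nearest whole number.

The untreated sources together contribute 10^(85.5/10) = 3.548e+08, i.e. 85.50 dB.
To meet 99.9 dB overall, the treated shot-blast cabinet may contribute at most 10^(99.9/10) − 3.548e+08 = 9.418e+09, i.e. 99.74 dB.
So the shot-blast cabinet must be reduced from 103.1 to 99.74 dB: IL = 3.36 dB.

3 dB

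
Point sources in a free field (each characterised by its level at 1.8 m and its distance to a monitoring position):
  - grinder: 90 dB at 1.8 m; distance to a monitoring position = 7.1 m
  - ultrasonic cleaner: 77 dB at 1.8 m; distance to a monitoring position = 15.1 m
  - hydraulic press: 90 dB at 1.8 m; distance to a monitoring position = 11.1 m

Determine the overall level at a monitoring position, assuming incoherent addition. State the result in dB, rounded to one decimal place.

Apply inverse-square spreading to bring every level to the receiver, then sum 10^(L/10).
grinder: 90 − 20·log₁₀(7.1/1.8) = 90 − 11.92 = 78.08 dB.
ultrasonic cleaner: 77 − 20·log₁₀(15.1/1.8) = 77 − 18.47 = 58.53 dB.
hydraulic press: 90 − 20·log₁₀(11.1/1.8) = 90 − 15.80 = 74.20 dB.
Σ 10^(L/10) = 9.128e+07 → L_total = 10·log₁₀(9.128e+07) = 79.60 dB.

79.6 dB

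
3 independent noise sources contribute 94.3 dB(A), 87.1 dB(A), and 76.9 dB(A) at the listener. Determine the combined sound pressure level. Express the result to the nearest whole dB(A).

95 dB(A)

For uncorrelated sources the intensities add, so convert each level to linear form, sum, and take 10·log₁₀ of the total.
Σ 10^(L/10) = 10^(94.3/10) + 10^(87.1/10) + 10^(76.9/10) = 3.253e+09.
L_total = 10·log₁₀(3.253e+09) = 95.12 dB(A).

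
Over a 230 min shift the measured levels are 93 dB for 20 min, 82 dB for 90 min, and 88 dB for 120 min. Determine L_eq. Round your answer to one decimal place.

Weight each interval's intensity by its duration and average over T = 230 min:
Σ tᵢ·10^(Lᵢ/10) = 20·10^(93/10) + 90·10^(82/10) + 120·10^(88/10) = 1.299e+11.
L_eq = 10·log₁₀(1.299e+11/230) = 87.52 dB.

87.5 dB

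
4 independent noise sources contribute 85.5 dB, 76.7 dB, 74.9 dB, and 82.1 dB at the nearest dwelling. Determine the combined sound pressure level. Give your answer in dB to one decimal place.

87.7 dB

For uncorrelated sources the intensities add, so convert each level to linear form, sum, and take 10·log₁₀ of the total.
Σ 10^(L/10) = 10^(85.5/10) + 10^(76.7/10) + 10^(74.9/10) + 10^(82.1/10) = 5.947e+08.
L_total = 10·log₁₀(5.947e+08) = 87.74 dB.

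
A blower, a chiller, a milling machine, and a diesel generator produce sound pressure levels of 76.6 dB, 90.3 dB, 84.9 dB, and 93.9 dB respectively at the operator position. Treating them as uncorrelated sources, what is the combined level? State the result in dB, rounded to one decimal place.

For uncorrelated sources the intensities add, so convert each level to linear form, sum, and take 10·log₁₀ of the total.
Σ 10^(L/10) = 10^(76.6/10) + 10^(90.3/10) + 10^(84.9/10) + 10^(93.9/10) = 3.881e+09.
L_total = 10·log₁₀(3.881e+09) = 95.89 dB.

95.9 dB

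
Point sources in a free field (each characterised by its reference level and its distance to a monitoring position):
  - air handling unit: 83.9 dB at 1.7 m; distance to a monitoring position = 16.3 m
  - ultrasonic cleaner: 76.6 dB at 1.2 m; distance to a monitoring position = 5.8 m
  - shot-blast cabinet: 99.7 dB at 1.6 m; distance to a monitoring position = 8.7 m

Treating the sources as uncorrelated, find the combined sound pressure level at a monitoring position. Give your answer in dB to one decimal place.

Apply inverse-square spreading to bring every level to the receiver, then sum 10^(L/10).
air handling unit: 83.9 − 20·log₁₀(16.3/1.7) = 83.9 − 19.63 = 64.27 dB.
ultrasonic cleaner: 76.6 − 20·log₁₀(5.8/1.2) = 76.6 − 13.68 = 62.92 dB.
shot-blast cabinet: 99.7 − 20·log₁₀(8.7/1.6) = 99.7 − 14.71 = 84.99 dB.
Σ 10^(L/10) = 3.203e+08 → L_total = 10·log₁₀(3.203e+08) = 85.06 dB.

85.1 dB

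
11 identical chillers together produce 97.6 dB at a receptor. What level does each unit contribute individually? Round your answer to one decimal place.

87.2 dB

11 equal contributions raise the level by 10·log₁₀ 11 = 10.414 dB, so each unit alone gives 97.6 − 10.414.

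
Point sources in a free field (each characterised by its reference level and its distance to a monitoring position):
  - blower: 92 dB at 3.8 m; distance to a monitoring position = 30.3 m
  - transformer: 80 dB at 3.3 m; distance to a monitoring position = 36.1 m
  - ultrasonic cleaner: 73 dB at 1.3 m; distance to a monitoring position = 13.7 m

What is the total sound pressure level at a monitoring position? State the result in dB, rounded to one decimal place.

74.1 dB

Propagate each source to the receiver with L = L_ref − 20·log₁₀(r/r_ref), then add intensities.
blower: 92 − 20·log₁₀(30.3/3.8) = 92 − 18.03 = 73.97 dB.
transformer: 80 − 20·log₁₀(36.1/3.3) = 80 − 20.78 = 59.22 dB.
ultrasonic cleaner: 73 − 20·log₁₀(13.7/1.3) = 73 − 20.46 = 52.54 dB.
Σ 10^(L/10) = 2.594e+07 → L_total = 10·log₁₀(2.594e+07) = 74.14 dB.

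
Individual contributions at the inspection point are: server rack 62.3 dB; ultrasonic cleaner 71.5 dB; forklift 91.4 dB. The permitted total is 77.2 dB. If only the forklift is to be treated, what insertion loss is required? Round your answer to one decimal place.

Fixed contribution from the other sources: Σ 10^(L/10) = 10^(62.3/10) + 10^(71.5/10) = 1.582e+07 (71.99 dB).
The limit corresponds to 10^(77.2/10) = 5.248e+07; subtracting the fixed part leaves 3.666e+07 for the forklift, i.e. 75.64 dB.
So the forklift must be reduced from 91.4 to 75.64 dB: IL = 15.76 dB.

15.8 dB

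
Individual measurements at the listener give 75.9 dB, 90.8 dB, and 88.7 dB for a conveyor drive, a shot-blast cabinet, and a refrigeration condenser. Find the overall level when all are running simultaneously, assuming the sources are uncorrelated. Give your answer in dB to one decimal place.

93.0 dB

Incoherent sources combine by intensity addition: L_total = 10·log₁₀(Σ 10^(L_i/10)).
Σ 10^(L/10) = 10^(75.9/10) + 10^(90.8/10) + 10^(88.7/10) = 1.982e+09.
L_total = 10·log₁₀(1.982e+09) = 92.97 dB.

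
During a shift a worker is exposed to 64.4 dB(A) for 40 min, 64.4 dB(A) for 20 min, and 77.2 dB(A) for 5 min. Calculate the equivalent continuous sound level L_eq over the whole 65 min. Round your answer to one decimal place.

The energy average is taken in the linear domain: L_eq = 10·log₁₀[(Σ tᵢ·10^(Lᵢ/10))/T], T = 65 min.
Σ tᵢ·10^(Lᵢ/10) = 40·10^(64.4/10) + 20·10^(64.4/10) + 5·10^(77.2/10) = 4.277e+08.
L_eq = 10·log₁₀(4.277e+08/65) = 68.18 dB(A).

68.2 dB(A)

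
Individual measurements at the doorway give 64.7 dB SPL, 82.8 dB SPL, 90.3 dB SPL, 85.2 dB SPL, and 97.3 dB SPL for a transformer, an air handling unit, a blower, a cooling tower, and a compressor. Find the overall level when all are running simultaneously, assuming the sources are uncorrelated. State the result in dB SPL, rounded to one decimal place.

98.4 dB SPL

For uncorrelated sources the intensities add, so convert each level to linear form, sum, and take 10·log₁₀ of the total.
Σ 10^(L/10) = 10^(64.7/10) + 10^(82.8/10) + 10^(90.3/10) + 10^(85.2/10) + 10^(97.3/10) = 6.966e+09.
L_total = 10·log₁₀(6.966e+09) = 98.43 dB SPL.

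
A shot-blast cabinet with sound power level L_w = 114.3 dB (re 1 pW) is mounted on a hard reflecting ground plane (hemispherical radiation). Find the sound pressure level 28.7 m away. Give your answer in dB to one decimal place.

77.2 dB

L_p = L_w − 10·log₁₀(2π·r²) with r = 28.7 m.
2π·r² = 5175 m², 10·log₁₀ of that is 37.139 dB.
L_p = 114.3 − 37.139 = 77.16 dB.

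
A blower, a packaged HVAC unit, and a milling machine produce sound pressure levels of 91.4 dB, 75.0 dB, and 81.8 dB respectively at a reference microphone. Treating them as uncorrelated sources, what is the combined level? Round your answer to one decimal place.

For uncorrelated sources the intensities add, so convert each level to linear form, sum, and take 10·log₁₀ of the total.
Σ 10^(L/10) = 10^(91.4/10) + 10^(75.0/10) + 10^(81.8/10) = 1.563e+09.
L_total = 10·log₁₀(1.563e+09) = 91.94 dB.

91.9 dB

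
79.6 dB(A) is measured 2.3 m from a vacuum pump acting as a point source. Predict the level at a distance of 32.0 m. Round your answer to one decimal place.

56.7 dB(A)

Spherical spreading from a point source gives a 20·log₁₀(r₂/r₁) drop.
L₂ = 79.6 − 20·log₁₀(32.0/2.3) = 79.6 − 22.868 = 56.73 dB(A).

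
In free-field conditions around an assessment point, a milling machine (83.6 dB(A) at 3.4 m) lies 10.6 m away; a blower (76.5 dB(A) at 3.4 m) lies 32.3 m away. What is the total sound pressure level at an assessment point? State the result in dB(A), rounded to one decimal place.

Propagate each source to the receiver with L = L_ref − 20·log₁₀(r/r_ref), then add intensities.
milling machine: 83.6 − 20·log₁₀(10.6/3.4) = 83.6 − 9.88 = 73.72 dB(A).
blower: 76.5 − 20·log₁₀(32.3/3.4) = 76.5 − 19.55 = 56.95 dB(A).
Σ 10^(L/10) = 2.406e+07 → L_total = 10·log₁₀(2.406e+07) = 73.81 dB(A).

73.8 dB(A)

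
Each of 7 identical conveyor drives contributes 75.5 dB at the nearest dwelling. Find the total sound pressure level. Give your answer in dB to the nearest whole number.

N identical incoherent sources raise the level by 10·log₁₀ N.
L_total = 75.5 + 10·log₁₀(7) = 75.5 + 8.451 = 83.95 dB.

84 dB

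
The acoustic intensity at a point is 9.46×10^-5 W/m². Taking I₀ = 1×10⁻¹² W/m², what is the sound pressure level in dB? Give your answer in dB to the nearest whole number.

L = 10·log₁₀(I/I₀) = 10·log₁₀(9.46×10^-5/10⁻¹²) = 10·log₁₀(9.46×10^7).
L = 10·(0.9759 + 7) = 79.76 dB.

80 dB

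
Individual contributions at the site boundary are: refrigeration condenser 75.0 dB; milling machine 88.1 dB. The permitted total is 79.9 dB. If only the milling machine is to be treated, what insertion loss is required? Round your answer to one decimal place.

The untreated sources together contribute 10^(75.0/10) = 3.162e+07, i.e. 75.00 dB.
The limit corresponds to 10^(79.9/10) = 9.772e+07; subtracting the fixed part leaves 6.610e+07 for the milling machine, i.e. 78.20 dB.
Required insertion loss = 88.1 − 78.20 = 9.90 dB.

9.9 dB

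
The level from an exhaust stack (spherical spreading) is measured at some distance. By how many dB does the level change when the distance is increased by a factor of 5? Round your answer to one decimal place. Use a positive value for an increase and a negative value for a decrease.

-14.0 dB

With spherical spreading the level changes by −20·log₁₀(r₂/r₁).
ΔL = −20·log₁₀(5) = -13.98 dB.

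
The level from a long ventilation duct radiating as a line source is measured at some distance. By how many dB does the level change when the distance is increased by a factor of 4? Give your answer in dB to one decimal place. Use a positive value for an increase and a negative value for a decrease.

-6.0 dB

With cylindrical spreading the level changes by −10·log₁₀(r₂/r₁).
ΔL = −10·log₁₀(4) = -6.02 dB.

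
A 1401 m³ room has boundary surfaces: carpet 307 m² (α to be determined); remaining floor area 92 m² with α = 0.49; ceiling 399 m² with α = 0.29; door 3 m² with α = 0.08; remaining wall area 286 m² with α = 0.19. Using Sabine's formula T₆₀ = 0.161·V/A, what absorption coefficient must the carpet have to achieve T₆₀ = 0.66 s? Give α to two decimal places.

A = 0.161·V/T₆₀ = 0.161·1401/0.66 = 341.76 m² sabins.
Absorption from the other surfaces = 92·0.49 + 399·0.29 + 3·0.08 + 286·0.19 = 215.37 m², so the carpet must supply 126.39 m² over 307 m².
α = 126.39/307 = 0.412.

0.41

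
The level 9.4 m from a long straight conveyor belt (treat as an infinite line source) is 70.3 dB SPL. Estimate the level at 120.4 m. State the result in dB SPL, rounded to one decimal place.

For a line source, L₂ = L₁ − 10·log₁₀(r₂/r₁).
L₂ = 70.3 − 10·log₁₀(120.4/9.4) = 70.3 − 11.075 = 59.23 dB SPL.

59.2 dB SPL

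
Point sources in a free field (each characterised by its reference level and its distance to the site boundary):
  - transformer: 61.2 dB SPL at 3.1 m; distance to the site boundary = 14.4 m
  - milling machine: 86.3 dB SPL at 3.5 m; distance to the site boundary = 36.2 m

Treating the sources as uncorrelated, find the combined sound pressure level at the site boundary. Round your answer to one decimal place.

66.1 dB SPL

First find each source's level at the receiver (point-source: −20·log₁₀(r/r_ref)), then combine on an intensity basis.
transformer: 61.2 − 20·log₁₀(14.4/3.1) = 61.2 − 13.34 = 47.86 dB SPL.
milling machine: 86.3 − 20·log₁₀(36.2/3.5) = 86.3 − 20.29 = 66.01 dB SPL.
Σ 10^(L/10) = 4.049e+06 → L_total = 10·log₁₀(4.049e+06) = 66.07 dB SPL.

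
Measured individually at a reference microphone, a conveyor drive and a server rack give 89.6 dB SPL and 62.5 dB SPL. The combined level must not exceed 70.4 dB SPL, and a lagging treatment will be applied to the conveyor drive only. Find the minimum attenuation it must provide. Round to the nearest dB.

The untreated sources together contribute 10^(62.5/10) = 1.778e+06, i.e. 62.50 dB SPL.
To meet 70.4 dB SPL overall, the treated conveyor drive may contribute at most 10^(70.4/10) − 1.778e+06 = 9.187e+06, i.e. 69.63 dB SPL.
Required insertion loss = 89.6 − 69.63 = 19.97 dB.

20 dB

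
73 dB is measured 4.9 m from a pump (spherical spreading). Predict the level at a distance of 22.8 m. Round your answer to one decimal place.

59.6 dB

Spherical spreading from a point source gives a 20·log₁₀(r₂/r₁) drop.
L₂ = 73 − 20·log₁₀(22.8/4.9) = 73 − 13.355 = 59.65 dB.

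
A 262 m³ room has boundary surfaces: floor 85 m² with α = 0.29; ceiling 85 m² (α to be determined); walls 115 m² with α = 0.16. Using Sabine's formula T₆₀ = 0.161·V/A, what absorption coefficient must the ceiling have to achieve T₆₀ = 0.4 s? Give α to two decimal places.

0.73

Required total absorption A = 0.161·262/0.4 = 105.45 m².
Absorption from the other surfaces = 85·0.29 + 115·0.16 = 43.05 m², so the ceiling must supply 62.41 m² over 85 m².
α = 62.41/85 = 0.734.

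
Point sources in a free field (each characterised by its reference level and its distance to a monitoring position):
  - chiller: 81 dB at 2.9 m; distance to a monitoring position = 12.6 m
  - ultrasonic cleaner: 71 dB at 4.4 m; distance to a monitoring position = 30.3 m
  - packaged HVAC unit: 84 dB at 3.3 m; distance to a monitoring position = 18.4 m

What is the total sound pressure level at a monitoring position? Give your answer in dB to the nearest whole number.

Apply inverse-square spreading to bring every level to the receiver, then sum 10^(L/10).
chiller: 81 − 20·log₁₀(12.6/2.9) = 81 − 12.76 = 68.24 dB.
ultrasonic cleaner: 71 − 20·log₁₀(30.3/4.4) = 71 − 16.76 = 54.24 dB.
packaged HVAC unit: 84 − 20·log₁₀(18.4/3.3) = 84 − 14.93 = 69.07 dB.
Σ 10^(L/10) = 1.501e+07 → L_total = 10·log₁₀(1.501e+07) = 71.76 dB.

72 dB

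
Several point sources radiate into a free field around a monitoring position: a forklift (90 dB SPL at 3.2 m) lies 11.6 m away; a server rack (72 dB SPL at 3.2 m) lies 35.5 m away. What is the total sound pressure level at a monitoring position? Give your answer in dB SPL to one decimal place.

78.8 dB SPL

Propagate each source to the receiver with L = L_ref − 20·log₁₀(r/r_ref), then add intensities.
forklift: 90 − 20·log₁₀(11.6/3.2) = 90 − 11.19 = 78.81 dB SPL.
server rack: 72 − 20·log₁₀(35.5/3.2) = 72 − 20.90 = 51.10 dB SPL.
Σ 10^(L/10) = 7.623e+07 → L_total = 10·log₁₀(7.623e+07) = 78.82 dB SPL.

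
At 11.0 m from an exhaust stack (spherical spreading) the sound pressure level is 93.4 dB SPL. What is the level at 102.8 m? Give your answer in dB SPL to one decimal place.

74.0 dB SPL

Point-source attenuation: ΔL = 20·log₁₀(r₂/r₁) = 20·log₁₀(102.8/11.0) = 19.412 dB.
L₂ = 93.4 − 20·log₁₀(102.8/11.0) = 93.4 − 19.412 = 73.99 dB SPL.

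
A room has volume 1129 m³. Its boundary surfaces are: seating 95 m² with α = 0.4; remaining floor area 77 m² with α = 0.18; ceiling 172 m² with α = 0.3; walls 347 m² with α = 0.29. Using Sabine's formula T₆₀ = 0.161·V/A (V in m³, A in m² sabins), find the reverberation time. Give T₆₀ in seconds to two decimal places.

Summing Sᵢαᵢ: 95·0.4 + 77·0.18 + 172·0.3 + 347·0.29 = 204.09 m².
T₆₀ = 0.161·V/A = 0.161·1129/204.09 = 0.891 s.

0.89 s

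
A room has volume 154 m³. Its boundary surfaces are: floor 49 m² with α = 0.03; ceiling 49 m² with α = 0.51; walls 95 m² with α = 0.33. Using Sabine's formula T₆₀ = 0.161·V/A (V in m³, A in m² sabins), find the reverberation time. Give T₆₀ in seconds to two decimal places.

Total absorption A = 49·0.03 + 49·0.51 + 95·0.33 = 57.81 m² sabins.
T₆₀ = 0.161 × 154 / 57.81 = 0.429 s.

0.43 s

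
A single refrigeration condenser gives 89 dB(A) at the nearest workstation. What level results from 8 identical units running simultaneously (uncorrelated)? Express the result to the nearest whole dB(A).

With 8 equal, uncorrelated contributions the intensity is 8× that of one unit, giving a rise of 10·log₁₀ 8.
L_total = 89 + 10·log₁₀(8) = 89 + 9.031 = 98.03 dB(A).

98 dB(A)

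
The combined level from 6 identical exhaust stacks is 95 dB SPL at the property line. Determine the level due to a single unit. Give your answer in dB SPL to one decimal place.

Dividing the total intensity by 6 lowers the level by 10·log₁₀ 6 = 7.782 dB: L₁ = 95 − 7.782.

87.2 dB SPL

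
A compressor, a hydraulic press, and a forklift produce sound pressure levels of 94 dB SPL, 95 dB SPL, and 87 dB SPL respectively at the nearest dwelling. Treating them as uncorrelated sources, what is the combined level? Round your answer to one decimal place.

For uncorrelated sources the intensities add, so convert each level to linear form, sum, and take 10·log₁₀ of the total.
Σ 10^(L/10) = 10^(94/10) + 10^(95/10) + 10^(87/10) = 6.175e+09.
L_total = 10·log₁₀(6.175e+09) = 97.91 dB SPL.

97.9 dB SPL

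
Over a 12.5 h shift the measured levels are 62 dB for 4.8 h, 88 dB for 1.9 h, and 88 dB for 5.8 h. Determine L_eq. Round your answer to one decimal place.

The energy average is taken in the linear domain: L_eq = 10·log₁₀[(Σ tᵢ·10^(Lᵢ/10))/T], T = 12.5 h.
Σ tᵢ·10^(Lᵢ/10) = 4.8·10^(62/10) + 1.9·10^(88/10) + 5.8·10^(88/10) = 4.866e+09.
L_eq = 10·log₁₀(4.866e+09/12.5) = 85.90 dB.

85.9 dB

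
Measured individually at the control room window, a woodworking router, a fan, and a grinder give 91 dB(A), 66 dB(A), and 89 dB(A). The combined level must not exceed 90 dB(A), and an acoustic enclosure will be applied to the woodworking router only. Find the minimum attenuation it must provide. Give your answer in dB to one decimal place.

8.0 dB

Fixed contribution from the other sources: Σ 10^(L/10) = 10^(66/10) + 10^(89/10) = 7.983e+08 (89.02 dB(A)).
The limit corresponds to 10^(90/10) = 1.000e+09; subtracting the fixed part leaves 2.017e+08 for the woodworking router, i.e. 83.05 dB(A).
So the woodworking router must be reduced from 91 to 83.05 dB(A): IL = 7.95 dB.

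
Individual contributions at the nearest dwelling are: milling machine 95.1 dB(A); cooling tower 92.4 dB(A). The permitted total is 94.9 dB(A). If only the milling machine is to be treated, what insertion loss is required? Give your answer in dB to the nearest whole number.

4 dB

Everything except the milling machine sums to 10^(92.4/10) = 1.738e+09 in linear terms, 92.40 dB(A).
To meet 94.9 dB(A) overall, the treated milling machine may contribute at most 10^(94.9/10) − 1.738e+09 = 1.352e+09, i.e. 91.31 dB(A).
So the milling machine must be reduced from 95.1 to 91.31 dB(A): IL = 3.79 dB.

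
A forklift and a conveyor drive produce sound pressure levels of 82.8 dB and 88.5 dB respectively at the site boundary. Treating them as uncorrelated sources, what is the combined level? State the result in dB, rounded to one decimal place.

89.5 dB

Incoherent sources combine by intensity addition: L_total = 10·log₁₀(Σ 10^(L_i/10)).
Σ 10^(L/10) = 10^(82.8/10) + 10^(88.5/10) = 8.985e+08.
L_total = 10·log₁₀(8.985e+08) = 89.54 dB.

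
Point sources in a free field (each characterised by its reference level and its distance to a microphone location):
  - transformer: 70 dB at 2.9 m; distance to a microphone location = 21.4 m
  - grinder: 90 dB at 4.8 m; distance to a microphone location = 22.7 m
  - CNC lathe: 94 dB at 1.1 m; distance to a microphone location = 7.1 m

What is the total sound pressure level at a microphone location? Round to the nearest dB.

First find each source's level at the receiver (point-source: −20·log₁₀(r/r_ref)), then combine on an intensity basis.
transformer: 70 − 20·log₁₀(21.4/2.9) = 70 − 17.36 = 52.64 dB.
grinder: 90 − 20·log₁₀(22.7/4.8) = 90 − 13.50 = 76.50 dB.
CNC lathe: 94 − 20·log₁₀(7.1/1.1) = 94 − 16.20 = 77.80 dB.
Σ 10^(L/10) = 1.052e+08 → L_total = 10·log₁₀(1.052e+08) = 80.22 dB.

80 dB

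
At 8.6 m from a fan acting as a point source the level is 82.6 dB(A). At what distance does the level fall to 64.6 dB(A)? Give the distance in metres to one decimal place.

68.3 m

Point-source spreading drops the level by 20·log₁₀(r₂/r₁); inverting, r₂/r₁ = 10^(ΔL/20).
r₂ = 8.6·10^((82.6−64.6)/20) = 8.6·10^(18.0/20) = 68.31 m.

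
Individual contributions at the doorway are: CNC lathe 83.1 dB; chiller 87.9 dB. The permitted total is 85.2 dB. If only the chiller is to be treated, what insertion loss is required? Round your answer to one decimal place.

Everything except the chiller sums to 10^(83.1/10) = 2.042e+08 in linear terms, 83.10 dB.
To meet 85.2 dB overall, the treated chiller may contribute at most 10^(85.2/10) − 2.042e+08 = 1.270e+08, i.e. 81.04 dB.
Required insertion loss = 87.9 − 81.04 = 6.86 dB.

6.9 dB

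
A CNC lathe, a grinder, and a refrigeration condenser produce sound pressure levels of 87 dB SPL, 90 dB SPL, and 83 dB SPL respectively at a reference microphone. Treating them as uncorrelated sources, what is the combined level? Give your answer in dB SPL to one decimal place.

For uncorrelated sources the intensities add, so convert each level to linear form, sum, and take 10·log₁₀ of the total.
Σ 10^(L/10) = 10^(87/10) + 10^(90/10) + 10^(83/10) = 1.701e+09.
L_total = 10·log₁₀(1.701e+09) = 92.31 dB SPL.

92.3 dB SPL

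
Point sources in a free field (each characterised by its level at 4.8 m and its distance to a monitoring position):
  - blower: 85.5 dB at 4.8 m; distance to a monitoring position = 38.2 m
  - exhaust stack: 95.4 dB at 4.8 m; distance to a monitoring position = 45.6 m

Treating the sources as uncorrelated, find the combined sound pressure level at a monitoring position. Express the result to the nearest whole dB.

Apply inverse-square spreading to bring every level to the receiver, then sum 10^(L/10).
blower: 85.5 − 20·log₁₀(38.2/4.8) = 85.5 − 18.02 = 67.48 dB.
exhaust stack: 95.4 − 20·log₁₀(45.6/4.8) = 95.4 − 19.55 = 75.85 dB.
Σ 10^(L/10) = 4.402e+07 → L_total = 10·log₁₀(4.402e+07) = 76.44 dB.

76 dB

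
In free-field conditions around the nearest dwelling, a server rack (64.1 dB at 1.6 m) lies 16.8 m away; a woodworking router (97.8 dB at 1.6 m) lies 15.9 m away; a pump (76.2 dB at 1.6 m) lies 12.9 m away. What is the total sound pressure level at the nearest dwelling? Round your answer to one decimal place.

77.9 dB

Propagate each source to the receiver with L = L_ref − 20·log₁₀(r/r_ref), then add intensities.
server rack: 64.1 − 20·log₁₀(16.8/1.6) = 64.1 − 20.42 = 43.68 dB.
woodworking router: 97.8 − 20·log₁₀(15.9/1.6) = 97.8 − 19.95 = 77.85 dB.
pump: 76.2 − 20·log₁₀(12.9/1.6) = 76.2 − 18.13 = 58.07 dB.
Σ 10^(L/10) = 6.168e+07 → L_total = 10·log₁₀(6.168e+07) = 77.90 dB.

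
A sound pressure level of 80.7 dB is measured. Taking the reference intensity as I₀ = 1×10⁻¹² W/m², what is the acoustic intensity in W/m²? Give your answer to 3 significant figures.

I/I₀ = 10^(80.7/10) = 1.175e+08, so I = 1.175e+08 × 10⁻¹² W/m².

0.000117 W/m²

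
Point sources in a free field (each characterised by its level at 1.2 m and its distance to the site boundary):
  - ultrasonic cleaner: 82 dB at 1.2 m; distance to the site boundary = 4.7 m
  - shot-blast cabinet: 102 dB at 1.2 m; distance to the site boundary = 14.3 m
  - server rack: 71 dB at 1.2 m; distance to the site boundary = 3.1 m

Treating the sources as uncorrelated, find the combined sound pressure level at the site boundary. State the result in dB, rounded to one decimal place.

First find each source's level at the receiver (point-source: −20·log₁₀(r/r_ref)), then combine on an intensity basis.
ultrasonic cleaner: 82 − 20·log₁₀(4.7/1.2) = 82 − 11.86 = 70.14 dB.
shot-blast cabinet: 102 − 20·log₁₀(14.3/1.2) = 102 − 21.52 = 80.48 dB.
server rack: 71 − 20·log₁₀(3.1/1.2) = 71 − 8.24 = 62.76 dB.
Σ 10^(L/10) = 1.238e+08 → L_total = 10·log₁₀(1.238e+08) = 80.93 dB.

80.9 dB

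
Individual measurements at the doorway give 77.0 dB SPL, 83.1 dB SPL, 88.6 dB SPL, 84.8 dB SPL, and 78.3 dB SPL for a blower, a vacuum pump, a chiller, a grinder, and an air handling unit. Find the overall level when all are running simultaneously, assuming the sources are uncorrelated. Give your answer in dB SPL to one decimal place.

91.3 dB SPL

Incoherent sources combine by intensity addition: L_total = 10·log₁₀(Σ 10^(L_i/10)).
Σ 10^(L/10) = 10^(77.0/10) + 10^(83.1/10) + 10^(88.6/10) + 10^(84.8/10) + 10^(78.3/10) = 1.348e+09.
L_total = 10·log₁₀(1.348e+09) = 91.30 dB SPL.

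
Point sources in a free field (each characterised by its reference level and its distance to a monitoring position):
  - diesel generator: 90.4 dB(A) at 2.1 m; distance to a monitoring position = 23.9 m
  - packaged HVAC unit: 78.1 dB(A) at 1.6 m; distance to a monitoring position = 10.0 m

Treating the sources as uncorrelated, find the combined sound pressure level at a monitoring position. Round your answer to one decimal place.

70.1 dB(A)

Propagate each source to the receiver with L = L_ref − 20·log₁₀(r/r_ref), then add intensities.
diesel generator: 90.4 − 20·log₁₀(23.9/2.1) = 90.4 − 21.12 = 69.28 dB(A).
packaged HVAC unit: 78.1 − 20·log₁₀(10.0/1.6) = 78.1 − 15.92 = 62.18 dB(A).
Σ 10^(L/10) = 1.012e+07 → L_total = 10·log₁₀(1.012e+07) = 70.05 dB(A).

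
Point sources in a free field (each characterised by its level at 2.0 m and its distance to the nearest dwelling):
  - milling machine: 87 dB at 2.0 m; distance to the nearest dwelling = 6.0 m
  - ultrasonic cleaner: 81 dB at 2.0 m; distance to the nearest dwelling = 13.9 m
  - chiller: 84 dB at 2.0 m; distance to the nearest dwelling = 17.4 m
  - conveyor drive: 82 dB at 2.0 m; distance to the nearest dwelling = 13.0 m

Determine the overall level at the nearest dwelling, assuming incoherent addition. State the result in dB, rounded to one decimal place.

78.2 dB

Apply inverse-square spreading to bring every level to the receiver, then sum 10^(L/10).
milling machine: 87 − 20·log₁₀(6.0/2.0) = 87 − 9.54 = 77.46 dB.
ultrasonic cleaner: 81 − 20·log₁₀(13.9/2.0) = 81 − 16.84 = 64.16 dB.
chiller: 84 − 20·log₁₀(17.4/2.0) = 84 − 18.79 = 65.21 dB.
conveyor drive: 82 − 20·log₁₀(13.0/2.0) = 82 − 16.26 = 65.74 dB.
Σ 10^(L/10) = 6.536e+07 → L_total = 10·log₁₀(6.536e+07) = 78.15 dB.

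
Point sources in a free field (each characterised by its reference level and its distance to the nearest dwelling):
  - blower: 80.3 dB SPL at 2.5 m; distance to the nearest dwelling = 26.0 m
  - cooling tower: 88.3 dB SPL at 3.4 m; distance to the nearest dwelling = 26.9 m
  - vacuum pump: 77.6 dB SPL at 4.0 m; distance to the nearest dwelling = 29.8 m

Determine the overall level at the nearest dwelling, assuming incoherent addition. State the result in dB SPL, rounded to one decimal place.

Propagate each source to the receiver with L = L_ref − 20·log₁₀(r/r_ref), then add intensities.
blower: 80.3 − 20·log₁₀(26.0/2.5) = 80.3 − 20.34 = 59.96 dB SPL.
cooling tower: 88.3 − 20·log₁₀(26.9/3.4) = 88.3 − 17.97 = 70.33 dB SPL.
vacuum pump: 77.6 − 20·log₁₀(29.8/4.0) = 77.6 − 17.44 = 60.16 dB SPL.
Σ 10^(L/10) = 1.283e+07 → L_total = 10·log₁₀(1.283e+07) = 71.08 dB SPL.

71.1 dB SPL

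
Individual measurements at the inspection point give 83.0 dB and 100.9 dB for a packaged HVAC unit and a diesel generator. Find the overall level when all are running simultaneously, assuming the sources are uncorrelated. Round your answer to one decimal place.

For uncorrelated sources the intensities add, so convert each level to linear form, sum, and take 10·log₁₀ of the total.
Σ 10^(L/10) = 10^(83.0/10) + 10^(100.9/10) = 1.250e+10.
L_total = 10·log₁₀(1.250e+10) = 100.97 dB.

101.0 dB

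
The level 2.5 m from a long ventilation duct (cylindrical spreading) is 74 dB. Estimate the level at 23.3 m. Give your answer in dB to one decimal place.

Cylindrical spreading from a line source gives a 10·log₁₀(r₂/r₁) drop.
L₂ = 74 − 10·log₁₀(23.3/2.5) = 74 − 9.694 = 64.31 dB.

64.3 dB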